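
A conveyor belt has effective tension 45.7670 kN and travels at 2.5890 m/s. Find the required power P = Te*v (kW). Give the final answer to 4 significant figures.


P = Te * v = 45.7670 * 2.5890
P = 118.5 kW


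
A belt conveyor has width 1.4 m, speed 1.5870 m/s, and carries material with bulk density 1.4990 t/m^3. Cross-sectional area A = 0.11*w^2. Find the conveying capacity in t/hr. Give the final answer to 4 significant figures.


A = 0.11 * 1.4^2 = 0.2156 m^2
C = 0.2156 * 1.5870 * 1.4990 * 3600
C = 1846 t/hr


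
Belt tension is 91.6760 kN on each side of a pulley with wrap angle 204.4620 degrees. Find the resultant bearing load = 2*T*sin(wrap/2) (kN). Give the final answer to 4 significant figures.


F = 2 * 91.6760 * sin(204.4620/2 deg)
F = 179.2 kN


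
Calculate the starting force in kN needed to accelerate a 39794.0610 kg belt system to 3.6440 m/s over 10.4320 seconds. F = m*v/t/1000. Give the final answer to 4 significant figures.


F = 39794.0610 * 3.6440 / 10.4320 / 1000
F = 13.90 kN


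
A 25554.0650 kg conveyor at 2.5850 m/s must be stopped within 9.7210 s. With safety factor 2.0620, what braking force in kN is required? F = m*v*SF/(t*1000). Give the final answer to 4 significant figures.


F = 25554.0650 * 2.5850 / 9.7210 * 2.0620 / 1000
F = 14.01 kN


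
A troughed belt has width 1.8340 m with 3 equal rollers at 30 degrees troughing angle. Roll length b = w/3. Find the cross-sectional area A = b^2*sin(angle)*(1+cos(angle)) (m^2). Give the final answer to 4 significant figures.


b = 1.8340/3 = 0.611333 m
A = 0.611333^2 * sin(30 deg) * (1 + cos(30 deg))
A = 0.3487 m^2


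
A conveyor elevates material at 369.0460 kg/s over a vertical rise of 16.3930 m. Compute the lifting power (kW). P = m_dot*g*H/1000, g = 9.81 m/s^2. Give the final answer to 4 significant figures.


P = 369.0460 * 9.81 * 16.3930 / 1000
P = 59.35 kW


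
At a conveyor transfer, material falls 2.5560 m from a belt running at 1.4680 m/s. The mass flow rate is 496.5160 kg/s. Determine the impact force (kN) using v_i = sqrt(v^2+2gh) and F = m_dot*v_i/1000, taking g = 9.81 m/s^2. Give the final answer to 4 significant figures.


v_i = sqrt(1.4680^2 + 2*9.81*2.5560) = 7.23213 m/s
F = 496.5160 * 7.23213 / 1000
F = 3.591 kN


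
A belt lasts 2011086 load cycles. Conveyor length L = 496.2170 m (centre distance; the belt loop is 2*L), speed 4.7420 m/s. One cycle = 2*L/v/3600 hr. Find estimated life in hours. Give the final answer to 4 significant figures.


cycle_time = 2 * 496.2170 / 4.7420 / 3600 = 0.058135 hr
life = 2011086 * 0.058135 = 116900 hours


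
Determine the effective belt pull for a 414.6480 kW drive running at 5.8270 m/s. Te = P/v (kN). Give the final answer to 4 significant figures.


Te = P / v = 414.6480 / 5.8270
Te = 71.16 kN


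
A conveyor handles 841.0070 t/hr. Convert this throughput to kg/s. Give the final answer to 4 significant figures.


m_dot = 841.0070 * 1000 / 3600
m_dot = 233.6 kg/s


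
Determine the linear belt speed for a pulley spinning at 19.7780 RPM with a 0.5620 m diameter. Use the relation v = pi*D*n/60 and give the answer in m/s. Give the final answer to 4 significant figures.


v = pi * 0.5620 * 19.7780 / 60
v = 0.5820 m/s


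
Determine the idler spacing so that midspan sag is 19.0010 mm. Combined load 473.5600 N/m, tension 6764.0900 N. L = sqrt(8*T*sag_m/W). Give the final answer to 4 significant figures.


sag = 19.0010/1000 = 0.019001 m
L = sqrt(8 * 6764.0900 * 0.019001 / 473.5600)
L = 1.474 m


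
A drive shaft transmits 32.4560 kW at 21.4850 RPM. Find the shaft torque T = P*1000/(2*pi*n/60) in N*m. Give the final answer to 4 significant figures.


omega = 2*pi*21.4850/60 = 2.2499 rad/s
T = 32.4560*1000 / 2.2499
T = 14430 N*m


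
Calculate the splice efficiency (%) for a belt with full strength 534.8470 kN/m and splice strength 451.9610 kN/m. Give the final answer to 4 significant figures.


Eff = 451.9610 / 534.8470 * 100
Eff = 84.50 %


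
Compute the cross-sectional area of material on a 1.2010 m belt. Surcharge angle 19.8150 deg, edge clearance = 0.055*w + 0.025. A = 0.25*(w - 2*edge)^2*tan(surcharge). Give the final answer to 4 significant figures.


edge = 0.055*1.2010 + 0.025 = 0.091055 m
ew = 1.2010 - 2*0.091055 = 1.01889 m
A = 0.25 * 1.01889^2 * tan(19.8150 deg)
A = 0.09351 m^2


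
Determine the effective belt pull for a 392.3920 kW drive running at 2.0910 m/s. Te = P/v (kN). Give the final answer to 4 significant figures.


Te = P / v = 392.3920 / 2.0910
Te = 187.7 kN


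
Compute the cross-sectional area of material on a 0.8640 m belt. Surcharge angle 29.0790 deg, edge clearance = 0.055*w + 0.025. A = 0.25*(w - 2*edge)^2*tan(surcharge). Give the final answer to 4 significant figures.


edge = 0.055*0.8640 + 0.025 = 0.07252 m
ew = 0.8640 - 2*0.07252 = 0.71896 m
A = 0.25 * 0.71896^2 * tan(29.0790 deg)
A = 0.07186 m^2


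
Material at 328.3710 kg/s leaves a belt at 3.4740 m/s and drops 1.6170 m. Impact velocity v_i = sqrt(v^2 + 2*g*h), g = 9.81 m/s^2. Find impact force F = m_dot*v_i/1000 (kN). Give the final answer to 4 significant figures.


v_i = sqrt(3.4740^2 + 2*9.81*1.6170) = 6.61772 m/s
F = 328.3710 * 6.61772 / 1000
F = 2.173 kN


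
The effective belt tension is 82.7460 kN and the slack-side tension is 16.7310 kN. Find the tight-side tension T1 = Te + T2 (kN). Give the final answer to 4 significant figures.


T1 = Te + T2 = 82.7460 + 16.7310
T1 = 99.48 kN


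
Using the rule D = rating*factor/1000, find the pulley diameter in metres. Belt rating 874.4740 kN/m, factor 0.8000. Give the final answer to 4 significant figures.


D = 874.4740 * 0.8000 / 1000
D = 0.6996 m


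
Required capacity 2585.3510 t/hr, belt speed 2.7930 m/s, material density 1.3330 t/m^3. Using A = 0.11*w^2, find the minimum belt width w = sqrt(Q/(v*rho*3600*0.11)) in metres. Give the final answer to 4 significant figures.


A_req = 2585.3510 / (2.7930 * 1.3330 * 3600) = 0.192893 m^2
w = sqrt(0.192893 / 0.11)
w = 1.324 m


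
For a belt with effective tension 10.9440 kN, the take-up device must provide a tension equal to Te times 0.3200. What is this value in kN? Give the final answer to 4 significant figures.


T_tu = 10.9440 * 0.3200
T_tu = 3.502 kN


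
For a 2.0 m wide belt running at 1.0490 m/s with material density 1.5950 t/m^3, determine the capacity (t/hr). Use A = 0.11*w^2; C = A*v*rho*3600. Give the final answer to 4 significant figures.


A = 0.11 * 2.0^2 = 0.44 m^2
C = 0.44 * 1.0490 * 1.5950 * 3600
C = 2650 t/hr


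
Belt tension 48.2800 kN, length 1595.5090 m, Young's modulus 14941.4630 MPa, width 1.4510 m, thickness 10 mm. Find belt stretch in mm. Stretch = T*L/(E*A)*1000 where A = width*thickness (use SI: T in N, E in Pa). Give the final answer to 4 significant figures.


A = 1.4510 * 0.01 = 0.01451 m^2
Stretch = 48.2800*1000 * 1595.5090 / (14941.4630e6 * 0.01451) * 1000
Stretch = 355.3 mm


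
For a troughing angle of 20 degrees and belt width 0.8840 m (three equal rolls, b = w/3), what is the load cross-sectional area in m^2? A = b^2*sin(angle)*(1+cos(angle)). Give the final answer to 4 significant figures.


b = 0.8840/3 = 0.294667 m
A = 0.294667^2 * sin(20 deg) * (1 + cos(20 deg))
A = 0.05760 m^2


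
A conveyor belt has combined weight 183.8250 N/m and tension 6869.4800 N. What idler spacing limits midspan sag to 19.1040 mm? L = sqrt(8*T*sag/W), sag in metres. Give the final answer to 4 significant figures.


sag = 19.1040/1000 = 0.019104 m
L = sqrt(8 * 6869.4800 * 0.019104 / 183.8250)
L = 2.390 m


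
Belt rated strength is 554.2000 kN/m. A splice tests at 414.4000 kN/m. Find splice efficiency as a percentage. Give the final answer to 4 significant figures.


Eff = 414.4000 / 554.2000 * 100
Eff = 74.77 %


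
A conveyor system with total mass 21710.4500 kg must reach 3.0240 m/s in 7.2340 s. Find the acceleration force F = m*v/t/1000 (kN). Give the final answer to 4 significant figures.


F = 21710.4500 * 3.0240 / 7.2340 / 1000
F = 9.076 kN


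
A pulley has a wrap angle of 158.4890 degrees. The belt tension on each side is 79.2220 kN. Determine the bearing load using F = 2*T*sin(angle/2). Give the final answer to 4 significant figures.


F = 2 * 79.2220 * sin(158.4890/2 deg)
F = 155.7 kN


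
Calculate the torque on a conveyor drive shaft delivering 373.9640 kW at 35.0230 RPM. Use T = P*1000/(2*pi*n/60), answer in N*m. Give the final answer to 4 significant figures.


omega = 2*pi*35.0230/60 = 3.6676 rad/s
T = 373.9640*1000 / 3.6676
T = 102000 N*m


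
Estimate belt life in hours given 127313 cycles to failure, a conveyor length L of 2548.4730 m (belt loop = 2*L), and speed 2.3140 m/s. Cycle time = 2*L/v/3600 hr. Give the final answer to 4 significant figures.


cycle_time = 2 * 2548.4730 / 2.3140 / 3600 = 0.611849 hr
life = 127313 * 0.611849 = 77900 hours


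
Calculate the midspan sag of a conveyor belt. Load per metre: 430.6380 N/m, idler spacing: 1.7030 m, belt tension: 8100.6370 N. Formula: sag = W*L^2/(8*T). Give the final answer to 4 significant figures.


sag = 430.6380 * 1.7030^2 / (8 * 8100.6370)
sag = 0.01927 m


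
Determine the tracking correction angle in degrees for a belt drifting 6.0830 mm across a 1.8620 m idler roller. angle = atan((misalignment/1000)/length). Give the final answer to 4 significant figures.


misalign_m = 6.0830 / 1000 = 0.006083 m
angle = atan(0.006083 / 1.8620)
angle = 0.1872 deg


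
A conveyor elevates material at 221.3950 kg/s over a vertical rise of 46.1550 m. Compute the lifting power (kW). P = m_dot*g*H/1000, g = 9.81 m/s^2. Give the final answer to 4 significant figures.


P = 221.3950 * 9.81 * 46.1550 / 1000
P = 100.2 kW


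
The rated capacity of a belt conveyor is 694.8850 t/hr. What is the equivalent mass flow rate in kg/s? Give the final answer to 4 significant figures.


m_dot = 694.8850 * 1000 / 3600
m_dot = 193.0 kg/s


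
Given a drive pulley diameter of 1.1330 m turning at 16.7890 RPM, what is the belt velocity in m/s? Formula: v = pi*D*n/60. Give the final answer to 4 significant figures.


v = pi * 1.1330 * 16.7890 / 60
v = 0.9960 m/s


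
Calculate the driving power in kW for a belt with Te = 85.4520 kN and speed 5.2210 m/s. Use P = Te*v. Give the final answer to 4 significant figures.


P = Te * v = 85.4520 * 5.2210
P = 446.1 kW


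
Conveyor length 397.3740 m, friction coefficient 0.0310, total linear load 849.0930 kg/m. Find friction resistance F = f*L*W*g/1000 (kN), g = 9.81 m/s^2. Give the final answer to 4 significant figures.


F = 0.0310 * 397.3740 * 849.0930 * 9.81 / 1000
F = 102.6 kN


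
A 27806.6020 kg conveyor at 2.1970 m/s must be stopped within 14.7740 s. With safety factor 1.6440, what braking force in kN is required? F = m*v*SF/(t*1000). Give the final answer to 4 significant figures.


F = 27806.6020 * 2.1970 / 14.7740 * 1.6440 / 1000
F = 6.798 kN


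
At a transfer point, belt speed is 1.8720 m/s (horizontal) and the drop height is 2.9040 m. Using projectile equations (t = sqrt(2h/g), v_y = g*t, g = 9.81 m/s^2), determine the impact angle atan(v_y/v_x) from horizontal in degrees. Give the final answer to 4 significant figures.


t = sqrt(2*2.9040/9.81) = 0.769447 s
v_y = 9.81 * 0.769447 = 7.54828 m/s
angle = atan(7.54828 / 1.8720) = 76.07 deg


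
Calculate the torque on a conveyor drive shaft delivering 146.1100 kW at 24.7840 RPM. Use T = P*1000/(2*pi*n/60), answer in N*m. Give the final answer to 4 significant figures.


omega = 2*pi*24.7840/60 = 2.59537 rad/s
T = 146.1100*1000 / 2.59537
T = 56300 N*m


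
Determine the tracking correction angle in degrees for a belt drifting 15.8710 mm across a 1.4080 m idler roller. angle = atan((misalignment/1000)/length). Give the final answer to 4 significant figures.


misalign_m = 15.8710 / 1000 = 0.015871 m
angle = atan(0.015871 / 1.4080)
angle = 0.6458 deg


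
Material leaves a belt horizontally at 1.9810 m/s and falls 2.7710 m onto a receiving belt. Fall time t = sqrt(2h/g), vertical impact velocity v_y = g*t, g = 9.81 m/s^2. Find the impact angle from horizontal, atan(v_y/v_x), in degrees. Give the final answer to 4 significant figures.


t = sqrt(2*2.7710/9.81) = 0.751621 s
v_y = 9.81 * 0.751621 = 7.3734 m/s
angle = atan(7.3734 / 1.9810) = 74.96 deg


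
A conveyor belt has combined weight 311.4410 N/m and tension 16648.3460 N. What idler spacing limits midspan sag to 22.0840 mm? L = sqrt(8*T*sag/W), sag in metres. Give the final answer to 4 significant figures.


sag = 22.0840/1000 = 0.022084 m
L = sqrt(8 * 16648.3460 * 0.022084 / 311.4410)
L = 3.073 m


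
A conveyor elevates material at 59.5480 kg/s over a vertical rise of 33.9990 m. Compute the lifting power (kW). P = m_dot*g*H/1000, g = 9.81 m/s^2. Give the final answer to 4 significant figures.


P = 59.5480 * 9.81 * 33.9990 / 1000
P = 19.86 kW


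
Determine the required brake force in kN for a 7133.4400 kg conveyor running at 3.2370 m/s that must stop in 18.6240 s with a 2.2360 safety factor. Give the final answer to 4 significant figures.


F = 7133.4400 * 3.2370 / 18.6240 * 2.2360 / 1000
F = 2.772 kN


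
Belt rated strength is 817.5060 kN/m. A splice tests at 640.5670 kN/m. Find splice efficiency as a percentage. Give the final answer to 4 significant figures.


Eff = 640.5670 / 817.5060 * 100
Eff = 78.36 %


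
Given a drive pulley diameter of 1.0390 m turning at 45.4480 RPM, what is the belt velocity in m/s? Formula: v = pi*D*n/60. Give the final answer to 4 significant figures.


v = pi * 1.0390 * 45.4480 / 60
v = 2.472 m/s


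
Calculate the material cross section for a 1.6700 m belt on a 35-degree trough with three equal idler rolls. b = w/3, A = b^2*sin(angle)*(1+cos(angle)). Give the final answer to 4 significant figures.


b = 1.6700/3 = 0.556667 m
A = 0.556667^2 * sin(35 deg) * (1 + cos(35 deg))
A = 0.3233 m^2


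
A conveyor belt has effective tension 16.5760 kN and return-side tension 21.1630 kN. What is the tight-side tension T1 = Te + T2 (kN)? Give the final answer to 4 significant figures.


T1 = Te + T2 = 16.5760 + 21.1630
T1 = 37.74 kN


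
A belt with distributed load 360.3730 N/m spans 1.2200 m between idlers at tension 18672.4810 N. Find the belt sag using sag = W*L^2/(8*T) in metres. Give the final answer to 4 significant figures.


sag = 360.3730 * 1.2200^2 / (8 * 18672.4810)
sag = 0.003591 m


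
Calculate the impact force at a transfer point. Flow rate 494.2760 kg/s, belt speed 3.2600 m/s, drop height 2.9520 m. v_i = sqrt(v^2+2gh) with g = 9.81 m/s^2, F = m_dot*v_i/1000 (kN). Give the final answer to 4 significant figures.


v_i = sqrt(3.2600^2 + 2*9.81*2.9520) = 8.27924 m/s
F = 494.2760 * 8.27924 / 1000
F = 4.092 kN


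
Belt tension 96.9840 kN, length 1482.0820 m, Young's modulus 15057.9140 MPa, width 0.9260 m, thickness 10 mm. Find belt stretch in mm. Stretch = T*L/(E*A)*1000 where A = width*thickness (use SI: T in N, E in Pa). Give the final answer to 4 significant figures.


A = 0.9260 * 0.01 = 0.00926 m^2
Stretch = 96.9840*1000 * 1482.0820 / (15057.9140e6 * 0.00926) * 1000
Stretch = 1031 mm


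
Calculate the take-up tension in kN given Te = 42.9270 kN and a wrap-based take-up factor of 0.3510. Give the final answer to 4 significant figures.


T_tu = 42.9270 * 0.3510
T_tu = 15.07 kN


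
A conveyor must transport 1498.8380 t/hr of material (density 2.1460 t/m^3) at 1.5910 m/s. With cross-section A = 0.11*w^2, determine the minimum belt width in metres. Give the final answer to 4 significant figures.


A_req = 1498.8380 / (1.5910 * 2.1460 * 3600) = 0.121942 m^2
w = sqrt(0.121942 / 0.11)
w = 1.053 m


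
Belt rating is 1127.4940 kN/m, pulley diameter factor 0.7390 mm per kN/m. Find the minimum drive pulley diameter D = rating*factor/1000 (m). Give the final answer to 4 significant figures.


D = 1127.4940 * 0.7390 / 1000
D = 0.8332 m


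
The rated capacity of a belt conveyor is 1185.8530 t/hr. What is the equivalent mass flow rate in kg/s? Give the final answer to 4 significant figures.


m_dot = 1185.8530 * 1000 / 3600
m_dot = 329.4 kg/s


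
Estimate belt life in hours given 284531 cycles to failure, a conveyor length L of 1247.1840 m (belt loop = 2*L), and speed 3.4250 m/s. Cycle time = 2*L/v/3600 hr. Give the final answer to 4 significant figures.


cycle_time = 2 * 1247.1840 / 3.4250 / 3600 = 0.202301 hr
life = 284531 * 0.202301 = 57560 hours


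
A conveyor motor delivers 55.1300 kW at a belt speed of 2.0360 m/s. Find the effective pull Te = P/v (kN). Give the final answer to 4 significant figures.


Te = P / v = 55.1300 / 2.0360
Te = 27.08 kN


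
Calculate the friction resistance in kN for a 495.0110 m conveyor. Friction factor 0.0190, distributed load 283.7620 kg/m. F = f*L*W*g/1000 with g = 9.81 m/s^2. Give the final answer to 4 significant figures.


F = 0.0190 * 495.0110 * 283.7620 * 9.81 / 1000
F = 26.18 kN


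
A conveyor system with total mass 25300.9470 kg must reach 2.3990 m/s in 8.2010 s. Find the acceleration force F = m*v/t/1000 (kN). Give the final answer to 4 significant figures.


F = 25300.9470 * 2.3990 / 8.2010 / 1000
F = 7.401 kN


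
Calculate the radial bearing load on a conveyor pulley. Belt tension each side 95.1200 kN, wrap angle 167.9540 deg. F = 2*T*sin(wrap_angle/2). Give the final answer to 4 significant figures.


F = 2 * 95.1200 * sin(167.9540/2 deg)
F = 189.2 kN


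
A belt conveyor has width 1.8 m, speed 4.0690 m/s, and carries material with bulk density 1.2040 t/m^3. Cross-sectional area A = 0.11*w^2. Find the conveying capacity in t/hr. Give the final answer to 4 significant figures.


A = 0.11 * 1.8^2 = 0.3564 m^2
C = 0.3564 * 4.0690 * 1.2040 * 3600
C = 6286 t/hr


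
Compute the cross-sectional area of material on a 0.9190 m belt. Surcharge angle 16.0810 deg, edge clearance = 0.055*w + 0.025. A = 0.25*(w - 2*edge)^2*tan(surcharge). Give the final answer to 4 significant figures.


edge = 0.055*0.9190 + 0.025 = 0.075545 m
ew = 0.9190 - 2*0.075545 = 0.76791 m
A = 0.25 * 0.76791^2 * tan(16.0810 deg)
A = 0.04250 m^2


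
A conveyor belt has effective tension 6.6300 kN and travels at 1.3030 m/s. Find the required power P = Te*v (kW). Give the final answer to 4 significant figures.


P = Te * v = 6.6300 * 1.3030
P = 8.639 kW


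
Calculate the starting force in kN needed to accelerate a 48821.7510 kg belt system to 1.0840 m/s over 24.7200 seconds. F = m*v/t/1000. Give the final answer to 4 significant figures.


F = 48821.7510 * 1.0840 / 24.7200 / 1000
F = 2.141 kN


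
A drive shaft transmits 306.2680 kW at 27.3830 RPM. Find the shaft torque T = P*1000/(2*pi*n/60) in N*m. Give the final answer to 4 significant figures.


omega = 2*pi*27.3830/60 = 2.86754 rad/s
T = 306.2680*1000 / 2.86754
T = 106800 N*m


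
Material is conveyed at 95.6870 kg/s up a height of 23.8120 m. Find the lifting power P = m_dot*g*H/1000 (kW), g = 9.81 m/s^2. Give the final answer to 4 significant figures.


P = 95.6870 * 9.81 * 23.8120 / 1000
P = 22.35 kW


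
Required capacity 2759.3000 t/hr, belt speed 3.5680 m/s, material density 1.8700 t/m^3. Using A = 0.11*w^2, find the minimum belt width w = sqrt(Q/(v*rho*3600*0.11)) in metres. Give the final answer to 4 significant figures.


A_req = 2759.3000 / (3.5680 * 1.8700 * 3600) = 0.114876 m^2
w = sqrt(0.114876 / 0.11)
w = 1.022 m


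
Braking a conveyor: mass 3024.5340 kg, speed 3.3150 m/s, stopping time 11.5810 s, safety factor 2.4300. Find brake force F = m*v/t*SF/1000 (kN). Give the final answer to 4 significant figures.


F = 3024.5340 * 3.3150 / 11.5810 * 2.4300 / 1000
F = 2.104 kN


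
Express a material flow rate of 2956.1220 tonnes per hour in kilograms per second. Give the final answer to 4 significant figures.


m_dot = 2956.1220 * 1000 / 3600
m_dot = 821.1 kg/s


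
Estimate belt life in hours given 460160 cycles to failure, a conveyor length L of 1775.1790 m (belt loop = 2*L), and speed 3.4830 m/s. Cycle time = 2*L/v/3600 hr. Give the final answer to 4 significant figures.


cycle_time = 2 * 1775.1790 / 3.4830 / 3600 = 0.28315 hr
life = 460160 * 0.28315 = 130300 hours


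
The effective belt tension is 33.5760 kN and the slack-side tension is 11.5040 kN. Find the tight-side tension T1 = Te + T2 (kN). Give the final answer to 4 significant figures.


T1 = Te + T2 = 33.5760 + 11.5040
T1 = 45.08 kN


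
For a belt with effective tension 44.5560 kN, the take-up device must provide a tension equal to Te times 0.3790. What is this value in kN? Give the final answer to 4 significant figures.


T_tu = 44.5560 * 0.3790
T_tu = 16.89 kN


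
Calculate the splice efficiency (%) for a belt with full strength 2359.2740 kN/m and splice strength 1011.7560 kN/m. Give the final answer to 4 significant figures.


Eff = 1011.7560 / 2359.2740 * 100
Eff = 42.88 %


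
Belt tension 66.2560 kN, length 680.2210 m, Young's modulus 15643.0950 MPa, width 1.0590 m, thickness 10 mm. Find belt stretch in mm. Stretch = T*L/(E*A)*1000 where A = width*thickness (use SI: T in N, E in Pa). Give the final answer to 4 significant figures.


A = 1.0590 * 0.01 = 0.01059 m^2
Stretch = 66.2560*1000 * 680.2210 / (15643.0950e6 * 0.01059) * 1000
Stretch = 272.1 mm


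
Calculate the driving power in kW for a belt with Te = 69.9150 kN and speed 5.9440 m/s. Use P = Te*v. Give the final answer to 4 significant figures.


P = Te * v = 69.9150 * 5.9440
P = 415.6 kW


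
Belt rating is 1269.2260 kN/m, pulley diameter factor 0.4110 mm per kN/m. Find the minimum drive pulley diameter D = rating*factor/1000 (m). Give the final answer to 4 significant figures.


D = 1269.2260 * 0.4110 / 1000
D = 0.5217 m


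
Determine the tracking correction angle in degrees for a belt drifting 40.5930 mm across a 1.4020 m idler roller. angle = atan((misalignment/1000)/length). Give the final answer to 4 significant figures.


misalign_m = 40.5930 / 1000 = 0.040593 m
angle = atan(0.040593 / 1.4020)
angle = 1.658 deg


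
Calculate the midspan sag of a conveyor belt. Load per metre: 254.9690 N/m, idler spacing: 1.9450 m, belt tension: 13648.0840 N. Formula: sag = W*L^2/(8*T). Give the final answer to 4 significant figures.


sag = 254.9690 * 1.9450^2 / (8 * 13648.0840)
sag = 0.008834 m


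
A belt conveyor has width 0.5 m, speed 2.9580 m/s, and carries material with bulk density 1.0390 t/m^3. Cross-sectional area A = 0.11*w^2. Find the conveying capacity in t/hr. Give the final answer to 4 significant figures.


A = 0.11 * 0.5^2 = 0.0275 m^2
C = 0.0275 * 2.9580 * 1.0390 * 3600
C = 304.3 t/hr


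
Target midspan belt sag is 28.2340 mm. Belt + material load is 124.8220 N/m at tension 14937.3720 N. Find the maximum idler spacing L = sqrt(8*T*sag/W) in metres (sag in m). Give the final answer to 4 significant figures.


sag = 28.2340/1000 = 0.028234 m
L = sqrt(8 * 14937.3720 * 0.028234 / 124.8220)
L = 5.199 m


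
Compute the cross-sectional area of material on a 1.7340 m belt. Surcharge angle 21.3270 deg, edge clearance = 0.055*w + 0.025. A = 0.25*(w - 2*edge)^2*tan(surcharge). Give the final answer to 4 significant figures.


edge = 0.055*1.7340 + 0.025 = 0.12037 m
ew = 1.7340 - 2*0.12037 = 1.49326 m
A = 0.25 * 1.49326^2 * tan(21.3270 deg)
A = 0.2176 m^2


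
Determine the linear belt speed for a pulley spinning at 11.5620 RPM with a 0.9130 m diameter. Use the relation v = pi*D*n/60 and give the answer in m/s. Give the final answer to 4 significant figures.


v = pi * 0.9130 * 11.5620 / 60
v = 0.5527 m/s


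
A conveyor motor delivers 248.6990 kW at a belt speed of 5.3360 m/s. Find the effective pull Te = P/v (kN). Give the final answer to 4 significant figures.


Te = P / v = 248.6990 / 5.3360
Te = 46.61 kN


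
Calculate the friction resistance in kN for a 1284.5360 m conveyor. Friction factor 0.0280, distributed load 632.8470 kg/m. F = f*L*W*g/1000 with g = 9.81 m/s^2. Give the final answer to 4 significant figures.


F = 0.0280 * 1284.5360 * 632.8470 * 9.81 / 1000
F = 223.3 kN


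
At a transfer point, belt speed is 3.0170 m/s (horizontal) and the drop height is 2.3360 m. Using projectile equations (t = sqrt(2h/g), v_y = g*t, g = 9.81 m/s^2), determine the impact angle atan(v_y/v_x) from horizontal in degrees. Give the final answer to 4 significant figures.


t = sqrt(2*2.3360/9.81) = 0.690108 s
v_y = 9.81 * 0.690108 = 6.76996 m/s
angle = atan(6.76996 / 3.0170) = 65.98 deg


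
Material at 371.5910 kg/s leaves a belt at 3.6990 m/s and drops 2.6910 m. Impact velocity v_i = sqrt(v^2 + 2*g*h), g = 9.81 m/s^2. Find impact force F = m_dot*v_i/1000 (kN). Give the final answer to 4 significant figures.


v_i = sqrt(3.6990^2 + 2*9.81*2.6910) = 8.15353 m/s
F = 371.5910 * 8.15353 / 1000
F = 3.030 kN


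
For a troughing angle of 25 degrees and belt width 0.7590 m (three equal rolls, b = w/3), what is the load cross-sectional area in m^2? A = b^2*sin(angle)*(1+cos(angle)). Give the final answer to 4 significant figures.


b = 0.7590/3 = 0.253 m
A = 0.253^2 * sin(25 deg) * (1 + cos(25 deg))
A = 0.05157 m^2


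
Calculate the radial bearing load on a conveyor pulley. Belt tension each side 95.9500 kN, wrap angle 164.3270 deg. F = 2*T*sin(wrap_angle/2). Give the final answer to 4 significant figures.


F = 2 * 95.9500 * sin(164.3270/2 deg)
F = 190.1 kN


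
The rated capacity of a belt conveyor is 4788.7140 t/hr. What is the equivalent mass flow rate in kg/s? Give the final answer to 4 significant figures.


m_dot = 4788.7140 * 1000 / 3600
m_dot = 1330 kg/s


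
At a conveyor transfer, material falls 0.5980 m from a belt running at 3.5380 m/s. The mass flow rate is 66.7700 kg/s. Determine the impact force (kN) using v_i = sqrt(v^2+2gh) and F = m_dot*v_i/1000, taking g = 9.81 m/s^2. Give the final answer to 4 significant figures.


v_i = sqrt(3.5380^2 + 2*9.81*0.5980) = 4.92445 m/s
F = 66.7700 * 4.92445 / 1000
F = 0.3288 kN


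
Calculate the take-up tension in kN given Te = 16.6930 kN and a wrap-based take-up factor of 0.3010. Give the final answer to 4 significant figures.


T_tu = 16.6930 * 0.3010
T_tu = 5.025 kN


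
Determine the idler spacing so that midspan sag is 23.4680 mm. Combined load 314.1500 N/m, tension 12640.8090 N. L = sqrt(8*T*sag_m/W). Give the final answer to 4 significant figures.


sag = 23.4680/1000 = 0.023468 m
L = sqrt(8 * 12640.8090 * 0.023468 / 314.1500)
L = 2.749 m


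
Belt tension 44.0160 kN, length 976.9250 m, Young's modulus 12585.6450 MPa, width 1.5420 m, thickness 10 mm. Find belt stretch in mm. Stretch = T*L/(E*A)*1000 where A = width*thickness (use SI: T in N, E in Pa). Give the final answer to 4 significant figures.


A = 1.5420 * 0.01 = 0.01542 m^2
Stretch = 44.0160*1000 * 976.9250 / (12585.6450e6 * 0.01542) * 1000
Stretch = 221.6 mm


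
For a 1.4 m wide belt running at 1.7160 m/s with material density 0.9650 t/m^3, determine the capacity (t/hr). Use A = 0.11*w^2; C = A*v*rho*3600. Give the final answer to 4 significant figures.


A = 0.11 * 1.4^2 = 0.2156 m^2
C = 0.2156 * 1.7160 * 0.9650 * 3600
C = 1285 t/hr


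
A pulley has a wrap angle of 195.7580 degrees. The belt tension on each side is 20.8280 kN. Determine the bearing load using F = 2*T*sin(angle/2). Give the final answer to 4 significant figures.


F = 2 * 20.8280 * sin(195.7580/2 deg)
F = 41.26 kN


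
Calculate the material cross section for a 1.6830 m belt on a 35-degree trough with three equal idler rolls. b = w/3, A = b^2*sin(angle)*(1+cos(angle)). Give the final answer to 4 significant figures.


b = 1.6830/3 = 0.561 m
A = 0.561^2 * sin(35 deg) * (1 + cos(35 deg))
A = 0.3284 m^2


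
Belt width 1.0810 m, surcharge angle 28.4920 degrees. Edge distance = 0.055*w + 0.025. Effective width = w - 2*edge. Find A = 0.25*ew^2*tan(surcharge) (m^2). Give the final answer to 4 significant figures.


edge = 0.055*1.0810 + 0.025 = 0.084455 m
ew = 1.0810 - 2*0.084455 = 0.91209 m
A = 0.25 * 0.91209^2 * tan(28.4920 deg)
A = 0.1129 m^2


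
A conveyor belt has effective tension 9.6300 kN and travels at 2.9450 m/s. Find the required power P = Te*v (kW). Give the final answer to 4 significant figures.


P = Te * v = 9.6300 * 2.9450
P = 28.36 kW


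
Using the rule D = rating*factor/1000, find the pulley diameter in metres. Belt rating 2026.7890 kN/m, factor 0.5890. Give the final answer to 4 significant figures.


D = 2026.7890 * 0.5890 / 1000
D = 1.194 m


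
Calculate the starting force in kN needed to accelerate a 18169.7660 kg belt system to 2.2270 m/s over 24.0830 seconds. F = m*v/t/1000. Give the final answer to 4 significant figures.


F = 18169.7660 * 2.2270 / 24.0830 / 1000
F = 1.680 kN


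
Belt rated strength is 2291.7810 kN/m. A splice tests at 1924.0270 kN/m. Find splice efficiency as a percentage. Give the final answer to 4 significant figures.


Eff = 1924.0270 / 2291.7810 * 100
Eff = 83.95 %


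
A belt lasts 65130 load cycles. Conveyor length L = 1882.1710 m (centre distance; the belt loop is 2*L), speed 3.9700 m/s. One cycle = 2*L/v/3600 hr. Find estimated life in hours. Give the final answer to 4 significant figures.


cycle_time = 2 * 1882.1710 / 3.9700 / 3600 = 0.263388 hr
life = 65130 * 0.263388 = 17150 hours


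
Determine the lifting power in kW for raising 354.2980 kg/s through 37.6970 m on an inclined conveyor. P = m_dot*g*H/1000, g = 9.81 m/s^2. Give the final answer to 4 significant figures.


P = 354.2980 * 9.81 * 37.6970 / 1000
P = 131.0 kW


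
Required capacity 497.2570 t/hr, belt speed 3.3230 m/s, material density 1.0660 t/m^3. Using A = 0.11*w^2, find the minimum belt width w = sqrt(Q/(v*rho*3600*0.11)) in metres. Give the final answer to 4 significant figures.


A_req = 497.2570 / (3.3230 * 1.0660 * 3600) = 0.0389934 m^2
w = sqrt(0.0389934 / 0.11)
w = 0.5954 m


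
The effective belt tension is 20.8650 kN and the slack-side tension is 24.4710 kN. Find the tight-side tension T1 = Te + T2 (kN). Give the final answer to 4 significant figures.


T1 = Te + T2 = 20.8650 + 24.4710
T1 = 45.34 kN


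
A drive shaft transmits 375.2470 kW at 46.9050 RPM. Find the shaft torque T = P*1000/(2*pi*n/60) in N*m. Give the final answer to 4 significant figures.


omega = 2*pi*46.9050/60 = 4.91188 rad/s
T = 375.2470*1000 / 4.91188
T = 76400 N*m


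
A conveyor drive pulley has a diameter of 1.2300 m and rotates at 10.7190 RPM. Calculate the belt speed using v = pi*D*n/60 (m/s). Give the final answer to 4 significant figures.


v = pi * 1.2300 * 10.7190 / 60
v = 0.6903 m/s


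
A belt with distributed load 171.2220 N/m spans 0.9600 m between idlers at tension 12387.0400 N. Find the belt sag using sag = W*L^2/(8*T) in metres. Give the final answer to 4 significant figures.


sag = 171.2220 * 0.9600^2 / (8 * 12387.0400)
sag = 0.001592 m


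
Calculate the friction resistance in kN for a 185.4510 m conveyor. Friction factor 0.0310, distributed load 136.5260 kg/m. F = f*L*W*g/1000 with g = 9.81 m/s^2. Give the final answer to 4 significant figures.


F = 0.0310 * 185.4510 * 136.5260 * 9.81 / 1000
F = 7.700 kN


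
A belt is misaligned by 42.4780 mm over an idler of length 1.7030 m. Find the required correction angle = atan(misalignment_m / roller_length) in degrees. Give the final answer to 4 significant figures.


misalign_m = 42.4780 / 1000 = 0.042478 m
angle = atan(0.042478 / 1.7030)
angle = 1.429 deg


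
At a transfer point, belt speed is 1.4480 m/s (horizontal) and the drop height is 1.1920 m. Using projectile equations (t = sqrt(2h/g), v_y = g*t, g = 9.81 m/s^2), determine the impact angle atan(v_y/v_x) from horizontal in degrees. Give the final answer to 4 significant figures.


t = sqrt(2*1.1920/9.81) = 0.492968 s
v_y = 9.81 * 0.492968 = 4.83602 m/s
angle = atan(4.83602 / 1.4480) = 73.33 deg


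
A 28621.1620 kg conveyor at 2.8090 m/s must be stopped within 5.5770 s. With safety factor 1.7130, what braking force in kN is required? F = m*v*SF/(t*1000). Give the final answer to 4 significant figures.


F = 28621.1620 * 2.8090 / 5.5770 * 1.7130 / 1000
F = 24.69 kN


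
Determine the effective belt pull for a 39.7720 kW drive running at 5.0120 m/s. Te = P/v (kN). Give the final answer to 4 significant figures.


Te = P / v = 39.7720 / 5.0120
Te = 7.935 kN


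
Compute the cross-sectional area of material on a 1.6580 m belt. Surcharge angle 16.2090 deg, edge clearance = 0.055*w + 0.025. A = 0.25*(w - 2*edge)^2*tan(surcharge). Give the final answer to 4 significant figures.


edge = 0.055*1.6580 + 0.025 = 0.11619 m
ew = 1.6580 - 2*0.11619 = 1.42562 m
A = 0.25 * 1.42562^2 * tan(16.2090 deg)
A = 0.1477 m^2


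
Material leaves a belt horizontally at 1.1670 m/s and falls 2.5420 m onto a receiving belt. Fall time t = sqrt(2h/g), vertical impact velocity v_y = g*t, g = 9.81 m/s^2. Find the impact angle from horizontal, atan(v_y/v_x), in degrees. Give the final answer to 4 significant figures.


t = sqrt(2*2.5420/9.81) = 0.719894 s
v_y = 9.81 * 0.719894 = 7.06216 m/s
angle = atan(7.06216 / 1.1670) = 80.62 deg


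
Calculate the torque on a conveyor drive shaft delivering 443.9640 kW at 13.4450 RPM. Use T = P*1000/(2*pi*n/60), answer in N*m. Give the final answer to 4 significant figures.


omega = 2*pi*13.4450/60 = 1.40796 rad/s
T = 443.9640*1000 / 1.40796
T = 315300 N*m


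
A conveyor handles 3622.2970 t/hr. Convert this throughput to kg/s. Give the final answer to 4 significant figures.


m_dot = 3622.2970 * 1000 / 3600
m_dot = 1006 kg/s


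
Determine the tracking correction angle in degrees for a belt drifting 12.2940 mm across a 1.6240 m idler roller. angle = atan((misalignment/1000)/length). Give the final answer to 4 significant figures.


misalign_m = 12.2940 / 1000 = 0.012294 m
angle = atan(0.012294 / 1.6240)
angle = 0.4337 deg


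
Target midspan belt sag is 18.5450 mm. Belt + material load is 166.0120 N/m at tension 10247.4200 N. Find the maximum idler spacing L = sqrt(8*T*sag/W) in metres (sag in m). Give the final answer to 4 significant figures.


sag = 18.5450/1000 = 0.018545 m
L = sqrt(8 * 10247.4200 * 0.018545 / 166.0120)
L = 3.026 m


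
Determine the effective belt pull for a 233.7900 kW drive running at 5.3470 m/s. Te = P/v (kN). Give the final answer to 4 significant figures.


Te = P / v = 233.7900 / 5.3470
Te = 43.72 kN


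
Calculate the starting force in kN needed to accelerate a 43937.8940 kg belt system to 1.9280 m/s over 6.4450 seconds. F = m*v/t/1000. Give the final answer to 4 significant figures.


F = 43937.8940 * 1.9280 / 6.4450 / 1000
F = 13.14 kN


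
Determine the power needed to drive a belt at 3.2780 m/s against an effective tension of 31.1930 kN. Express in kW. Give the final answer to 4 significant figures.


P = Te * v = 31.1930 * 3.2780
P = 102.3 kW


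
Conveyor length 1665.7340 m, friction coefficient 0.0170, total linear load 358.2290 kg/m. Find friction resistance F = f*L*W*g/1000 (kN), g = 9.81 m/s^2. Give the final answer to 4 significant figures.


F = 0.0170 * 1665.7340 * 358.2290 * 9.81 / 1000
F = 99.51 kN


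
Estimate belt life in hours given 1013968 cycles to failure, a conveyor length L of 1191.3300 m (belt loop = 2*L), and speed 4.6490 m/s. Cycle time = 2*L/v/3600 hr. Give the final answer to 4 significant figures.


cycle_time = 2 * 1191.3300 / 4.6490 / 3600 = 0.142364 hr
life = 1013968 * 0.142364 = 144400 hours


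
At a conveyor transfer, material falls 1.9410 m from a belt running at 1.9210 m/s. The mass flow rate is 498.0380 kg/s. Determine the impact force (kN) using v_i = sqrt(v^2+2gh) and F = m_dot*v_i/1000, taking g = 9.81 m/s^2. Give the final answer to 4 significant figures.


v_i = sqrt(1.9210^2 + 2*9.81*1.9410) = 6.46318 m/s
F = 498.0380 * 6.46318 / 1000
F = 3.219 kN


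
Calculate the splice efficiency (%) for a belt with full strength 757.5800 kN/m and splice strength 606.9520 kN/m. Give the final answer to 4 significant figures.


Eff = 606.9520 / 757.5800 * 100
Eff = 80.12 %


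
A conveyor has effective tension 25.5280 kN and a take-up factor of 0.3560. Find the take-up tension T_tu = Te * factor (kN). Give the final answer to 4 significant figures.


T_tu = 25.5280 * 0.3560
T_tu = 9.088 kN


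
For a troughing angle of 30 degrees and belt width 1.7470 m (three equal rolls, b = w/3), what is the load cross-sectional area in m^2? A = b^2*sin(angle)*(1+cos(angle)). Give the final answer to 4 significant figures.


b = 1.7470/3 = 0.582333 m
A = 0.582333^2 * sin(30 deg) * (1 + cos(30 deg))
A = 0.3164 m^2


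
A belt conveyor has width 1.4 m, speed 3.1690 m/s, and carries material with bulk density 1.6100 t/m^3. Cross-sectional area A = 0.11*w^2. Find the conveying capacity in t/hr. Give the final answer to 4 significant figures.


A = 0.11 * 1.4^2 = 0.2156 m^2
C = 0.2156 * 3.1690 * 1.6100 * 3600
C = 3960 t/hr


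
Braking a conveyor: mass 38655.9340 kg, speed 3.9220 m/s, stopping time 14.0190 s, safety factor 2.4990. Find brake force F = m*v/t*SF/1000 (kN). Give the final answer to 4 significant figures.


F = 38655.9340 * 3.9220 / 14.0190 * 2.4990 / 1000
F = 27.03 kN


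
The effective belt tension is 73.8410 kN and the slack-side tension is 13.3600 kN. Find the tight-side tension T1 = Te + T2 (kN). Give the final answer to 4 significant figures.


T1 = Te + T2 = 73.8410 + 13.3600
T1 = 87.20 kN


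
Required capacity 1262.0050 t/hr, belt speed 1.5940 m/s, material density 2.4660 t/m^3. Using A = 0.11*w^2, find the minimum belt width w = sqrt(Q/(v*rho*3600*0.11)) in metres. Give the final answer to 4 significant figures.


A_req = 1262.0050 / (1.5940 * 2.4660 * 3600) = 0.089182 m^2
w = sqrt(0.089182 / 0.11)
w = 0.9004 m


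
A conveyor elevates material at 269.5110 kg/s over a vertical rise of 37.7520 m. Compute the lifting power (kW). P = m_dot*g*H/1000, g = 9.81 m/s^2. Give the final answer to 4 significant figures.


P = 269.5110 * 9.81 * 37.7520 / 1000
P = 99.81 kW


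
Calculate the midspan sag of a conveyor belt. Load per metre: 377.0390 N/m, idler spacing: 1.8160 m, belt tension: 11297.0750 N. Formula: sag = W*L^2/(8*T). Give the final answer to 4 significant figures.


sag = 377.0390 * 1.8160^2 / (8 * 11297.0750)
sag = 0.01376 m


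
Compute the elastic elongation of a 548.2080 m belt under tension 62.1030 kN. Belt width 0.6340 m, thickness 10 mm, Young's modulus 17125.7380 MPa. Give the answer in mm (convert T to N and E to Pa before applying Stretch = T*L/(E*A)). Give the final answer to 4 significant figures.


A = 0.6340 * 0.01 = 0.00634 m^2
Stretch = 62.1030*1000 * 548.2080 / (17125.7380e6 * 0.00634) * 1000
Stretch = 313.6 mm


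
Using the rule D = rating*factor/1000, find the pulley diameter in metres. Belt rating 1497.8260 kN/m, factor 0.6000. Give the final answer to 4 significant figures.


D = 1497.8260 * 0.6000 / 1000
D = 0.8987 m


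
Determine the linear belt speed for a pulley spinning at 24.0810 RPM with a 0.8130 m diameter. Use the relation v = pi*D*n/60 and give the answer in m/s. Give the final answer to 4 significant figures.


v = pi * 0.8130 * 24.0810 / 60
v = 1.025 m/s


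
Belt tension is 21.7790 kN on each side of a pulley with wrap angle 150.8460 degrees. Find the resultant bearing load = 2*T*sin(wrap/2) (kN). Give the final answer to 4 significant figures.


F = 2 * 21.7790 * sin(150.8460/2 deg)
F = 42.16 kN


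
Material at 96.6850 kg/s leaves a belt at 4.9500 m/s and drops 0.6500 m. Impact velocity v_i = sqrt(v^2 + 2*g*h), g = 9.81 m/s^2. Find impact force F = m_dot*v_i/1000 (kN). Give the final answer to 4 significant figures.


v_i = sqrt(4.9500^2 + 2*9.81*0.6500) = 6.10373 m/s
F = 96.6850 * 6.10373 / 1000
F = 0.5901 kN


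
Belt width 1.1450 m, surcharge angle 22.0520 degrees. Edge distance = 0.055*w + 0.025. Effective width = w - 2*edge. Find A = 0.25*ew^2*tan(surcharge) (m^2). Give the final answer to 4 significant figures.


edge = 0.055*1.1450 + 0.025 = 0.087975 m
ew = 1.1450 - 2*0.087975 = 0.96905 m
A = 0.25 * 0.96905^2 * tan(22.0520 deg)
A = 0.09510 m^2
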